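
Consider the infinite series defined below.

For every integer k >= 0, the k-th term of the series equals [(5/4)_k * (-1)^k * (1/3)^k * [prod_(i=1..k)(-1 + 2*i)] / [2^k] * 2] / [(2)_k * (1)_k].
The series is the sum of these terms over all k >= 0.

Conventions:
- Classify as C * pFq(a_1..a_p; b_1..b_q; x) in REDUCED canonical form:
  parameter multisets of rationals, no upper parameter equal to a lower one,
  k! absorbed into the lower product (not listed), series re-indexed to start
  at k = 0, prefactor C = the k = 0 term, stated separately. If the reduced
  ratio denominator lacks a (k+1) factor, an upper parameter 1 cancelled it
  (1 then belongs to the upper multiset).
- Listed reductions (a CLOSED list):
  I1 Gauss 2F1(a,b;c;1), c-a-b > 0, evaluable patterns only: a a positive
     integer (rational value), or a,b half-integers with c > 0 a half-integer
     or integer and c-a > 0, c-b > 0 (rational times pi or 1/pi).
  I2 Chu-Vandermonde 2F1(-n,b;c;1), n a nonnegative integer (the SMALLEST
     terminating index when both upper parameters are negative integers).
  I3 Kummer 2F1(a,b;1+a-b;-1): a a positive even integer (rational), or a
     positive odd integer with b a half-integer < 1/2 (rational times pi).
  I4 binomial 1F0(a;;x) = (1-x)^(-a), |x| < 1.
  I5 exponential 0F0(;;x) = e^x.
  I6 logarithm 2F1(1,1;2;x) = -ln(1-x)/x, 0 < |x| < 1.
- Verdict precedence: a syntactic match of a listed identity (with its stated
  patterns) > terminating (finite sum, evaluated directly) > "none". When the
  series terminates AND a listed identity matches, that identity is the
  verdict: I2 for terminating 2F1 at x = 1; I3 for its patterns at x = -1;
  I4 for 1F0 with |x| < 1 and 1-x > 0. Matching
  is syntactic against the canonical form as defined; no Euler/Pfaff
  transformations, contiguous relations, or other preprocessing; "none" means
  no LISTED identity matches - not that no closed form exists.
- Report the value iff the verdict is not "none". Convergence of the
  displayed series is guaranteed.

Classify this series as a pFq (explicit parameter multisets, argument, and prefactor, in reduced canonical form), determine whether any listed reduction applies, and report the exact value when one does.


At argument -1/3: a 2F1 with upper {1/2, 5/4}, lower {2}, scaled by C = 2. Verdict: none (x = -1/3): each listed identity misses the multisets {1/2, 5/4} ; {2}.

Key step: from the first term 2: (1)_k (C = 2, x = -1/3) is k! itself.
Ratio: r(k) = (-1/3) * (k+1/2) (k+5/4) / [(k+2) (k+1)] - rational; roots negated = parameters, x = (-1/3), C = 2.


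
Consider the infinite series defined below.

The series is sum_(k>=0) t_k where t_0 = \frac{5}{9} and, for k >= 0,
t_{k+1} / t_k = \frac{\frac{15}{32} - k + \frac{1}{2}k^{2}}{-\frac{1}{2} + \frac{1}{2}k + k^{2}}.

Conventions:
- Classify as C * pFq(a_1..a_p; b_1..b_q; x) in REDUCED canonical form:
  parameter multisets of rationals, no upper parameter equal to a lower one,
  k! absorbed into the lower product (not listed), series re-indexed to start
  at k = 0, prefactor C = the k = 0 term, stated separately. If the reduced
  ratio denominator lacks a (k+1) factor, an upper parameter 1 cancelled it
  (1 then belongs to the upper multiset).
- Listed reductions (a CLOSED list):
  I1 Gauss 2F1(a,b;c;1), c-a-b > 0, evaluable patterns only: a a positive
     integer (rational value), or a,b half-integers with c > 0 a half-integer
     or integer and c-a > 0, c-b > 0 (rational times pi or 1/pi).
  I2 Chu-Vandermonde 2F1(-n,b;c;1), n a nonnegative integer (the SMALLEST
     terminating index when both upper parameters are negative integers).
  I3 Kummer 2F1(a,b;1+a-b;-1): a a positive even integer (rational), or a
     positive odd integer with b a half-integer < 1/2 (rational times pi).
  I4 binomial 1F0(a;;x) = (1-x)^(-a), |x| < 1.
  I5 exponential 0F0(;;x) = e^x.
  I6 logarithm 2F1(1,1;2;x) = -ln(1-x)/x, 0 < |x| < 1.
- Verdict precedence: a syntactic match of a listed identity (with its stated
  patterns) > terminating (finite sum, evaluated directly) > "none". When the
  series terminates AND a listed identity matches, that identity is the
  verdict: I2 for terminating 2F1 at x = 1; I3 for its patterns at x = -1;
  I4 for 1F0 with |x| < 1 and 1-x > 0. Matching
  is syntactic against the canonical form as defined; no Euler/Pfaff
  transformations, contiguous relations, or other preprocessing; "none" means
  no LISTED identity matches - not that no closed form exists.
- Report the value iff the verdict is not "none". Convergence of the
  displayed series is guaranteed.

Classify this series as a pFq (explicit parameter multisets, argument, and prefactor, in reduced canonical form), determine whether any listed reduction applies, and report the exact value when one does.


x = \frac{1}{2} here; the reduced form reads 2F1, upper {-\frac{5}{4}, -\frac{3}{4}}, lower {-\frac{1}{2}}, C = \frac{5}{9}. Verdict: none - this 2F1 at x = \frac{1}{2} matches no listed pattern, and upper {-\frac{5}{4}, -\frac{3}{4}} holds no stopper.

Key observation: t_0 = \frac{5}{9} here, and the expanded ratio factors over Q; C = 5/9, x = 1/2, roots give parameters.
Term ratio: r(k) = \frac{1}{2} * (k-\frac{5}{4}) (k-\frac{3}{4}) / [(k-\frac{1}{2}) (k+1)] - rational; roots negated = parameters, x = \frac{1}{2}, C = \frac{5}{9}.


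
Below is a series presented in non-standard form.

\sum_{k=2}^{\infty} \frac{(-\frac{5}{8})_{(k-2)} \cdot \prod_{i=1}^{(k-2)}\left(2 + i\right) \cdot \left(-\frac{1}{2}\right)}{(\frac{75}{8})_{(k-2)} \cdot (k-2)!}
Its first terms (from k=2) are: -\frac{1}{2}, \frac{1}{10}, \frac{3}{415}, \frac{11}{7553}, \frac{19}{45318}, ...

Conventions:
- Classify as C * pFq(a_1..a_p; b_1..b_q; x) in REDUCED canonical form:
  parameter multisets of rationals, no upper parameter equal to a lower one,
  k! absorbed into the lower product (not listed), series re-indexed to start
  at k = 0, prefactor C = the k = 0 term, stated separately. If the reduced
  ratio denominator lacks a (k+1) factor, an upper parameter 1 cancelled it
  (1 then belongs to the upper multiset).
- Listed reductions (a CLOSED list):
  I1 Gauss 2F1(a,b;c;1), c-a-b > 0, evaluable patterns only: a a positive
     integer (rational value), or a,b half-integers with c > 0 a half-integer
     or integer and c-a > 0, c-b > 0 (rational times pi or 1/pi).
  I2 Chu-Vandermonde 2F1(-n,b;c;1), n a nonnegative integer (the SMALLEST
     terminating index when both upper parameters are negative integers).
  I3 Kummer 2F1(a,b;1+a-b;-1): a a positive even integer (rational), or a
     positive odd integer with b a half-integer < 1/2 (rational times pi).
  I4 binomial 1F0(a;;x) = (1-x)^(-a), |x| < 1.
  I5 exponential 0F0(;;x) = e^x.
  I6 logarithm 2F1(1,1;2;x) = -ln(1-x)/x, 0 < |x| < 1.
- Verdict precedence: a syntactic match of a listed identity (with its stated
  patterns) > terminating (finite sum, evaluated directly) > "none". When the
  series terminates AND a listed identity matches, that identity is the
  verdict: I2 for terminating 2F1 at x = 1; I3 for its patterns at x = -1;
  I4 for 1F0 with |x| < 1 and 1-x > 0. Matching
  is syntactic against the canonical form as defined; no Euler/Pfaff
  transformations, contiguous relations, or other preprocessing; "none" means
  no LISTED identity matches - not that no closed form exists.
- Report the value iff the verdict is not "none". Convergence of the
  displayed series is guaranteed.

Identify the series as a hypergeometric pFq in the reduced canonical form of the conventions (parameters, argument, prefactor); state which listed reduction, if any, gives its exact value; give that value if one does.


Canonical form: C = -\frac{1}{2} times 2F1 with upper {-\frac{5}{8}, 3}, lower {\frac{75}{8}}, x = 1. Verdict: this is Gauss (I1, integer-parameter pattern) (x = 1: the Gamma ratio telescopes since c-a-b = 7 > 0 and a = 3 in Z>0). Hence: -\frac{67201}{172032}.

Key step: x = 1 and the running product (C = -1/2) telescopes to a rising factorial.
Term ratio: r(k) = 1 * (k-\frac{5}{8}) (k+3) / [(k+\frac{75}{8}) (k+1)] ; factor over Q: parameters, x = 1, and C = -\frac{1}{2}.


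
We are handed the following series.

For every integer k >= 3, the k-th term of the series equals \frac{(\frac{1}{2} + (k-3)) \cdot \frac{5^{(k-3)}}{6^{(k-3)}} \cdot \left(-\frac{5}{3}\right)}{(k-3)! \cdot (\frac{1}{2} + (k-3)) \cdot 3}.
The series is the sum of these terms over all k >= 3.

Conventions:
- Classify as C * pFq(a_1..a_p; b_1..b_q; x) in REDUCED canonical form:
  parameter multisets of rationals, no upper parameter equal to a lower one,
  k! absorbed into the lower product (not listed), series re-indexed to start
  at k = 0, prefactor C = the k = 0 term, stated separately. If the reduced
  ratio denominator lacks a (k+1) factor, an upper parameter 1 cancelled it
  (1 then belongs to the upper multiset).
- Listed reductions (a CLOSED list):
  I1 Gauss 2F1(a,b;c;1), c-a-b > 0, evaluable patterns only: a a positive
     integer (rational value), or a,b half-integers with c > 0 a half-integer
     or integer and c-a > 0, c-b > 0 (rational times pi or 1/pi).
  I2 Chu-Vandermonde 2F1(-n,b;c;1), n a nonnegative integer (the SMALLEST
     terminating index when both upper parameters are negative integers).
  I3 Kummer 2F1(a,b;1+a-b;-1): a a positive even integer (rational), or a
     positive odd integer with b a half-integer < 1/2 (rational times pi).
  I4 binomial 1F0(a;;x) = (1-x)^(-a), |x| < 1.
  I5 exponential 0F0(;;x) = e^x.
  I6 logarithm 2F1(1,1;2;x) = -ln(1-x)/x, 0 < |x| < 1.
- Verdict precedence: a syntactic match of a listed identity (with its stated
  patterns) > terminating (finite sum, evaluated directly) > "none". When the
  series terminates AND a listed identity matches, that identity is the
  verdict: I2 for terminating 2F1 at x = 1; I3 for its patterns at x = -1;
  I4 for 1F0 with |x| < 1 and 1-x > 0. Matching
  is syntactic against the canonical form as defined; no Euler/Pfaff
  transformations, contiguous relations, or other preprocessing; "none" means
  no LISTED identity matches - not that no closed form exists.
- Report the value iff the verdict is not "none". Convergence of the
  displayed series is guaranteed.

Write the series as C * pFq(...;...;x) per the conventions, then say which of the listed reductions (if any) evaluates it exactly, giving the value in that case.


x = \frac{5}{6} here; the reduced form reads 0F0, upper {-}, lower {-}, C = -\frac{5}{9}. Verdict: this is the I5 exponential reduction (the 0F0 exponential series at x = \frac{5}{6}). Value: \left(-\frac{5}{9}\right) \cdot e^{\frac{5}{6}}.

Structural cue: x = \frac{5}{6} and the two geometric factors (C = -5/9) combine into one argument.
Term ratio: r(k) = \frac{5}{6} * 1 / [(k+1)] - rational in k, leading ratio \frac{5}{6}; with t_0 = -\frac{5}{9}, classification follows.


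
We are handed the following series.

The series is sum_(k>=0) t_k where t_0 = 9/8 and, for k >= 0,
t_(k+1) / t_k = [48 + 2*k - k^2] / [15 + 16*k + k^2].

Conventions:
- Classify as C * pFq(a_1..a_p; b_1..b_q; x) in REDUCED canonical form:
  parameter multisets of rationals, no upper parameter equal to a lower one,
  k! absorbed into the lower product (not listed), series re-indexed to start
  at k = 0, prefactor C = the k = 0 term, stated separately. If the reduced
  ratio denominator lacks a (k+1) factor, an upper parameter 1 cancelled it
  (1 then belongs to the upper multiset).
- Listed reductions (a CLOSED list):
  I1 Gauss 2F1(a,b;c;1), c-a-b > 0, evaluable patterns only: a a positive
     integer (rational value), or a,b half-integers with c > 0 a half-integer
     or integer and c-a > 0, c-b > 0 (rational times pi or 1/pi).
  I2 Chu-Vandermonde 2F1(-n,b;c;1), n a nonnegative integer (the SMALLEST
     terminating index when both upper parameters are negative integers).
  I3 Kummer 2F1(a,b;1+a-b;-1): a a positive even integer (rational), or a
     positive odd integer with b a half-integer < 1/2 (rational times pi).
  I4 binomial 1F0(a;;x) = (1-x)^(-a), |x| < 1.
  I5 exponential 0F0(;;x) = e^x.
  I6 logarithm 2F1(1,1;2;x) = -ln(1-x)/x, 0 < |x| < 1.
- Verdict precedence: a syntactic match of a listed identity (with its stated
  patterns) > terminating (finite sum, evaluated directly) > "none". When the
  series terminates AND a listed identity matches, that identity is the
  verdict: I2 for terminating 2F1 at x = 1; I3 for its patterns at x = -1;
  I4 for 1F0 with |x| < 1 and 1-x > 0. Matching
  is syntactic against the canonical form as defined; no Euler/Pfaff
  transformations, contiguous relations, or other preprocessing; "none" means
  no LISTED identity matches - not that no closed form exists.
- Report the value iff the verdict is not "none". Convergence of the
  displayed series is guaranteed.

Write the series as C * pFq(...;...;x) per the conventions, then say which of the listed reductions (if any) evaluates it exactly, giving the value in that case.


Reduced: x = -1, 2F1, upper = {-8, 6}, lower = {15}, C = 9/8. Verdict: this is Kummer (I3) (x = -1; c = 15 equals 1+a-b for upper {-8, 6}: listed pattern). Value: 819/40.

Structural cue: with t_0 = 9/8, factor the ratio over Q (C = 9/8): negated roots = parameters.
Consecutive-term ratio: r(k) = (-1) * (k-8) (k+6) / [(k+15) (k+1)] - poly over poly, x = (-1) from leading terms; C = 9/8 at k = 0.


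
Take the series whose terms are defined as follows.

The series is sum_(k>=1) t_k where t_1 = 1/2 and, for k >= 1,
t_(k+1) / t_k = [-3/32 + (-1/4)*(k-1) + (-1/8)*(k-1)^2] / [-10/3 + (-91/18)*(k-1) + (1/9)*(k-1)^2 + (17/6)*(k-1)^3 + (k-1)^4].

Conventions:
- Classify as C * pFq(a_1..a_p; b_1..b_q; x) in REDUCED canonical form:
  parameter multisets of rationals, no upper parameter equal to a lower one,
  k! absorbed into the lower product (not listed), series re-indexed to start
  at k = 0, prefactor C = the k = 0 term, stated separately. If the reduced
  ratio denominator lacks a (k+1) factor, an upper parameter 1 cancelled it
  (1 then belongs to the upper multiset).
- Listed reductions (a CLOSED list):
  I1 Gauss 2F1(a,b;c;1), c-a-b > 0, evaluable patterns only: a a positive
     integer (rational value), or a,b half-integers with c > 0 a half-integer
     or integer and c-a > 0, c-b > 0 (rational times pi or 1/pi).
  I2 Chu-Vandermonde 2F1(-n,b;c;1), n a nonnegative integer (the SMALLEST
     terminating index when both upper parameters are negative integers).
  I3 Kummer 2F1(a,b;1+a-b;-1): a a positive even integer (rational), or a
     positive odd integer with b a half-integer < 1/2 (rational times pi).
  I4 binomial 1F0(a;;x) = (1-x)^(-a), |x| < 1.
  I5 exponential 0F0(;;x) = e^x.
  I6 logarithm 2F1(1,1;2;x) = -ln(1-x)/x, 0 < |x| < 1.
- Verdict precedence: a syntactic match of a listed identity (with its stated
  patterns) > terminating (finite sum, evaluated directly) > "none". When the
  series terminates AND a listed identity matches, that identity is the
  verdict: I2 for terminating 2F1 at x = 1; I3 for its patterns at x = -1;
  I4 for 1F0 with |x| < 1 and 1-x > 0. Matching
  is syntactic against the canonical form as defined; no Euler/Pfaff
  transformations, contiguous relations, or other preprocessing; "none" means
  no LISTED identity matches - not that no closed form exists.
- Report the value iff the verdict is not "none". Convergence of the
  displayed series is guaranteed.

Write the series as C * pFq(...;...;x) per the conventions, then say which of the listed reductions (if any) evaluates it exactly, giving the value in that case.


The series (x = -1/8) is 1F2: upper {1/2}, lower {-4/3, 5/3}, prefactor 1/2. Verdict: no listed reduction: x = -1/8 and upper {1/2} fail every I1-I6 pattern.

Key step: from the first term 1/2: roots of the ratio polynomials (prefactor 1/2) are the negated parameters.
Step ratio: r(k) = (-1/8) * (k+1/2) / [(k-4/3) (k+5/3) (k+1)] - rational in k, leading ratio (-1/8); with t_0 = 1/2, classification follows.


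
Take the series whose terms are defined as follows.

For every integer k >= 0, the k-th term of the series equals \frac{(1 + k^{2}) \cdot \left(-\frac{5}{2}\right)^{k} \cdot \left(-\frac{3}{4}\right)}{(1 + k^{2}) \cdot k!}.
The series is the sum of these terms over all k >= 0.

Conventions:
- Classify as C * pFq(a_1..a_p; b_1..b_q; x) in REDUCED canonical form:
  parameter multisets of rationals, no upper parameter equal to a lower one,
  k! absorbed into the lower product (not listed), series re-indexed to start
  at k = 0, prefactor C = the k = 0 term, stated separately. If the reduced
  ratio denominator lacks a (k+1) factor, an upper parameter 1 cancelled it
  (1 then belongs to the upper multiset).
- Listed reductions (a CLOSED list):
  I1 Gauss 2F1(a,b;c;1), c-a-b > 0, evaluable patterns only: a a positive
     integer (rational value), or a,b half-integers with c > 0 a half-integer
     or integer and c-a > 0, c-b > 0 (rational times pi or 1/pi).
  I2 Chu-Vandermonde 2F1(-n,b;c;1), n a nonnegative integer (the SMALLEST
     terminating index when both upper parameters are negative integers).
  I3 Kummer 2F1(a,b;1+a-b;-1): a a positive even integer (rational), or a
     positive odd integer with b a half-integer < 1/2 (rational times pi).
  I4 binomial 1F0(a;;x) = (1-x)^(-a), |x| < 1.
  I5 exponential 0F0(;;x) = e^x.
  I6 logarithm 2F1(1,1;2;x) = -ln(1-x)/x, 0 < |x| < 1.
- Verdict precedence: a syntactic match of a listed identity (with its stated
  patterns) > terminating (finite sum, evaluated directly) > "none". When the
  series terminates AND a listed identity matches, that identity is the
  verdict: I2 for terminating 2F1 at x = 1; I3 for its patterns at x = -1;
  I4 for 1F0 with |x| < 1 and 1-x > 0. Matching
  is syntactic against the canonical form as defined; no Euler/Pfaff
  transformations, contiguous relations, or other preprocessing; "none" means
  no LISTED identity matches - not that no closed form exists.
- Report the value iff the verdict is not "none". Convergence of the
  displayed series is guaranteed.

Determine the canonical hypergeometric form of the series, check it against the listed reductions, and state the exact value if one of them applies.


Reduced: x = -\frac{5}{2}, 0F0, upper = {-}, lower = {-}, C = -\frac{3}{4}. Verdict (x = -\frac{5}{2}): the I5 exponential reduction applies (the 0F0 exponential series at x = -\frac{5}{2}). Its exact value is \left(-\frac{3}{4}\right) \cdot e^{-\frac{5}{2}}.

The tell: with t_0 = -\frac{3}{4}, the factor k^2 + 1 cancels (top and bottom), leaving prefactor -3/4.
Adjacent-term ratio: r(k) = -\frac{5}{2} * 1 / [(k+1)] - rational in k, leading ratio -\frac{5}{2}; with t_0 = -\frac{3}{4}, classification follows.


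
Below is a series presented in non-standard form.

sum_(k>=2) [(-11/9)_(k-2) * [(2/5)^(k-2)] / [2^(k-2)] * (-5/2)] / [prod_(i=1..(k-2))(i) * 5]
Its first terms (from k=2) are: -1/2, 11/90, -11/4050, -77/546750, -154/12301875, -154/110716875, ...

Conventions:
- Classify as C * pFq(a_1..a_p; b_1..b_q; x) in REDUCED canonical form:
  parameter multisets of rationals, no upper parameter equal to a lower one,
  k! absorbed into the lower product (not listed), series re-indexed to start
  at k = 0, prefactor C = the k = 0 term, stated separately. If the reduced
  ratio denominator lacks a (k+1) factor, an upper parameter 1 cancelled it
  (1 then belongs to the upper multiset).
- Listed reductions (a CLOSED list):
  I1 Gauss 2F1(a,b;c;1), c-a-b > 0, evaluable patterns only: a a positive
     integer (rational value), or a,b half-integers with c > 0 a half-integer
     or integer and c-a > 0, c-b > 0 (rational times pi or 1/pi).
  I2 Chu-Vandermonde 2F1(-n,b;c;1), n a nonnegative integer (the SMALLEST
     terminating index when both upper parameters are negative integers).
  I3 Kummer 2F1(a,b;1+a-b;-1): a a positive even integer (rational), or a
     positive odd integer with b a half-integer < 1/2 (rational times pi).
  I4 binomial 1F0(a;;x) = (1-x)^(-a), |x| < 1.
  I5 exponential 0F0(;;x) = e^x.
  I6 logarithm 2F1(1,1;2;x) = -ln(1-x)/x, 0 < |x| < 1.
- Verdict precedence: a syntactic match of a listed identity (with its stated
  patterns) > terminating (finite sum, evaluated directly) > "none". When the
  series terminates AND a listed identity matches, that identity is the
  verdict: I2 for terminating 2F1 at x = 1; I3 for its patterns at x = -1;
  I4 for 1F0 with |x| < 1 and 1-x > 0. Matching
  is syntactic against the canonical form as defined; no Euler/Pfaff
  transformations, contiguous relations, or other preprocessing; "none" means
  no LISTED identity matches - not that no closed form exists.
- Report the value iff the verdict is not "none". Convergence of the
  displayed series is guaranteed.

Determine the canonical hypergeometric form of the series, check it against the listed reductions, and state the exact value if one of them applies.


At argument 1/5: a 1F0 with upper {-11/9}, lower {-}, scaled by C = -1/2. Verdict (x = 1/5): the binomial series (I4) applies (the 1F0 binomial series: exponent 11/9, x = 1/5). Exact value: (-1/2) * (4/5)^(11/9).

First insight: t_0 = -1/2 here, and the product of the first k integers (C = -1/2) is k!.
Adjacent-term ratio: r(k) = (1/5) * (k-11/9) / [(k+1)] - rational in k, leading ratio (1/5); with t_0 = -1/2, classification follows.


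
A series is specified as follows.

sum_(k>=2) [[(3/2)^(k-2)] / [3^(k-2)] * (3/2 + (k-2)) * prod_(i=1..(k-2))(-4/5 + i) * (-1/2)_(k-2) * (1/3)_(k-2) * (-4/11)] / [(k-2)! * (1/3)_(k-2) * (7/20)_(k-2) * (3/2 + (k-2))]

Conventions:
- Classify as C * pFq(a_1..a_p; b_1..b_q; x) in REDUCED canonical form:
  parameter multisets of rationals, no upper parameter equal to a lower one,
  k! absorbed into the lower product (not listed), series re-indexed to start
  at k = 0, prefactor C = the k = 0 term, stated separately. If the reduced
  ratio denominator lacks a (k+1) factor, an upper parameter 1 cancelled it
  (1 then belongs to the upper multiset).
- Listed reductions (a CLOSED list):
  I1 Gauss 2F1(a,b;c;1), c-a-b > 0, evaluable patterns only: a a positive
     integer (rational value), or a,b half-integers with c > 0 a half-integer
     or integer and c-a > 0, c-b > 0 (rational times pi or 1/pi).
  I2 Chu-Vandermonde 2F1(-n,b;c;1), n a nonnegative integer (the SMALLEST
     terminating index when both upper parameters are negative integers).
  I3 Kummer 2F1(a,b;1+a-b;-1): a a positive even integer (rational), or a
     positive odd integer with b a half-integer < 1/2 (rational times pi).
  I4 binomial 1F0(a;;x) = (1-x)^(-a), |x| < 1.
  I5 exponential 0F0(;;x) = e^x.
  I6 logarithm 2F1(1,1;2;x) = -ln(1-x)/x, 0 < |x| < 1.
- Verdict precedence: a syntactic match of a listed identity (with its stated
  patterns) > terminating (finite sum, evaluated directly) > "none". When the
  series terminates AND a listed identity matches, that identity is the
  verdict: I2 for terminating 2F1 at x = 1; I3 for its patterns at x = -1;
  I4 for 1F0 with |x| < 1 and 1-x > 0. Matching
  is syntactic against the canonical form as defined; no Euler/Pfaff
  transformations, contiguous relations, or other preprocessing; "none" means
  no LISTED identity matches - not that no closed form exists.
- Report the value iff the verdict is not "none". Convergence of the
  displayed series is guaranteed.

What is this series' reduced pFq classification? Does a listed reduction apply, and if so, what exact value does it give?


With C = -4/11: the canonical form is 2F1(-1/2, 1/5; 7/20; 1/2). Verdict: none here - no I1-I6 shape fits x = 1/2 with lower {7/20}.

Key step: t_0 = -4/11 here, and the two k-th powers (C = -4/11, x = 1/2) combine into one argument.
Term ratio: r(k) = (1/2) * (k-1/2) (k+1/5) / [(k+7/20) (k+1)] ; factor over Q: parameters, x = (1/2), and C = -4/11.


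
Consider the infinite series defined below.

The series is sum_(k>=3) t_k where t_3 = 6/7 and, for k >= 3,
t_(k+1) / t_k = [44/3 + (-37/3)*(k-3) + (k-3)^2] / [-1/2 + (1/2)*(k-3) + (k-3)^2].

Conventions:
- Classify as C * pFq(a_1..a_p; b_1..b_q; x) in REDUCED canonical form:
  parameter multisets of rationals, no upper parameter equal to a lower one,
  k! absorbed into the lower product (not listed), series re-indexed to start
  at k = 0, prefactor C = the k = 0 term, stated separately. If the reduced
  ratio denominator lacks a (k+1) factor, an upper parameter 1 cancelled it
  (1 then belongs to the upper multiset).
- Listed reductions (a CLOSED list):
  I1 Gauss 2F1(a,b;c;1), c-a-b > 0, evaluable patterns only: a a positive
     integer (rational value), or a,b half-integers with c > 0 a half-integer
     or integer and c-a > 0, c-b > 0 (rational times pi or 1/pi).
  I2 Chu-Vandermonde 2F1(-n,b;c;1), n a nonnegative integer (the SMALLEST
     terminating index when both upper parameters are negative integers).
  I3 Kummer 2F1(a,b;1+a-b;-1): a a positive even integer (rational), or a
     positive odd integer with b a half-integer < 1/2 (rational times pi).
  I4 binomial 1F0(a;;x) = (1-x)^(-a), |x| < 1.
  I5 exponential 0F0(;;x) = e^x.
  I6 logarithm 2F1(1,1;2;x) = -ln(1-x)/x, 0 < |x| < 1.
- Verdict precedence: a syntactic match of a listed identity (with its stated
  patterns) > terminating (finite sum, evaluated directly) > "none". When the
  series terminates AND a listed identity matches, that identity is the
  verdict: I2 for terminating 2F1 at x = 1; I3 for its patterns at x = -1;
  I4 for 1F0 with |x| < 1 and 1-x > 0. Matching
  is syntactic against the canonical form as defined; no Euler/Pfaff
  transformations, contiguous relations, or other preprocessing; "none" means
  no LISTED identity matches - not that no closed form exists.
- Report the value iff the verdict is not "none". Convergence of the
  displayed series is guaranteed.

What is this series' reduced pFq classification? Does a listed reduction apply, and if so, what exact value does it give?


Structural cue: t_0 being 6/7, the expanded ratio factors over Q; C = 6/7, roots give parameters.
Term ratio: r(k) = 1 * (k-11) (k-4/3) / [(k-1/2) (k+1)] - rational; roots negated = parameters, x = 1, C = 6/7.

x = 1 here; the reduced form reads 2F1, upper {-11, -4/3}, lower {-1/2}, C = 6/7. Verdict: Vandermonde's identity (I2) fires (terminating 2F1 at x = 1 with n = 11, b = -4/3, c = -1/2). Its exact value is -40191612430/636134877.


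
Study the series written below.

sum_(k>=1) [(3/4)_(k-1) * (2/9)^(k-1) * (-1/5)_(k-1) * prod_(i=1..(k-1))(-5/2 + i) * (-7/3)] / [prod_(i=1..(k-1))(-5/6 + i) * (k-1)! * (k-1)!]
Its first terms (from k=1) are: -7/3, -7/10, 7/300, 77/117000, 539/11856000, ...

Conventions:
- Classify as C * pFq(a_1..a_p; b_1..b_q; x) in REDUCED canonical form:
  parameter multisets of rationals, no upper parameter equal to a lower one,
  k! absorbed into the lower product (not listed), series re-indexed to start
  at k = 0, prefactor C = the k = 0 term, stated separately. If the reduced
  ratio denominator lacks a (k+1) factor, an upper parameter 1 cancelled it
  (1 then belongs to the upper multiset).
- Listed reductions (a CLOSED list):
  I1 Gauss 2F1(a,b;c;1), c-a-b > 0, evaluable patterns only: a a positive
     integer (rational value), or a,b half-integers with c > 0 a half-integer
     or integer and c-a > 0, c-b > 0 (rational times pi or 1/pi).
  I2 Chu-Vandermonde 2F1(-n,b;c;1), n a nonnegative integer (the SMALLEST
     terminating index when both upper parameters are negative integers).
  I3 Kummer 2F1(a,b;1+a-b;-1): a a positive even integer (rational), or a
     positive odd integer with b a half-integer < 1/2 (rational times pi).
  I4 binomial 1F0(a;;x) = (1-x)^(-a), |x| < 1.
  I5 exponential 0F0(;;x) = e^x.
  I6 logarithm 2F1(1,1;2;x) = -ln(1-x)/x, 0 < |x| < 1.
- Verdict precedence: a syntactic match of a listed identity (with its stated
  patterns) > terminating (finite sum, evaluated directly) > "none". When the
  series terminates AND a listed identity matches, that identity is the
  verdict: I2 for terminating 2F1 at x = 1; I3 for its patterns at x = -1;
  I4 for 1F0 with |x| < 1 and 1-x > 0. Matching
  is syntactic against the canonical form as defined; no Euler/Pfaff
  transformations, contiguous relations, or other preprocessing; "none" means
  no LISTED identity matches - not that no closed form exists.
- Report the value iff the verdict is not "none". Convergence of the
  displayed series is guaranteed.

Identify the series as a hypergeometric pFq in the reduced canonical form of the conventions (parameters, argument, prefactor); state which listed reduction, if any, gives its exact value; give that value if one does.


Prefactor -7/3, argument 2/9: 3F2 with upper {-3/2, -1/5, 3/4} over lower {1/6, 1}. Verdict: no listed reduction: x = 2/9 and upper {-3/2, -1/5, 3/4} fail every I1-I6 pattern.

Structural cue: t_0 being -7/3, the running product (C = -7/3, x = 2/9) telescopes to a rising factorial.
Consecutive-term ratio: r(k) = (2/9) * (k-3/2) (k-1/5) (k+3/4) / [(k+1/6) (k+1) (k+1)] - rational; roots negated = parameters, x = (2/9), C = -7/3.


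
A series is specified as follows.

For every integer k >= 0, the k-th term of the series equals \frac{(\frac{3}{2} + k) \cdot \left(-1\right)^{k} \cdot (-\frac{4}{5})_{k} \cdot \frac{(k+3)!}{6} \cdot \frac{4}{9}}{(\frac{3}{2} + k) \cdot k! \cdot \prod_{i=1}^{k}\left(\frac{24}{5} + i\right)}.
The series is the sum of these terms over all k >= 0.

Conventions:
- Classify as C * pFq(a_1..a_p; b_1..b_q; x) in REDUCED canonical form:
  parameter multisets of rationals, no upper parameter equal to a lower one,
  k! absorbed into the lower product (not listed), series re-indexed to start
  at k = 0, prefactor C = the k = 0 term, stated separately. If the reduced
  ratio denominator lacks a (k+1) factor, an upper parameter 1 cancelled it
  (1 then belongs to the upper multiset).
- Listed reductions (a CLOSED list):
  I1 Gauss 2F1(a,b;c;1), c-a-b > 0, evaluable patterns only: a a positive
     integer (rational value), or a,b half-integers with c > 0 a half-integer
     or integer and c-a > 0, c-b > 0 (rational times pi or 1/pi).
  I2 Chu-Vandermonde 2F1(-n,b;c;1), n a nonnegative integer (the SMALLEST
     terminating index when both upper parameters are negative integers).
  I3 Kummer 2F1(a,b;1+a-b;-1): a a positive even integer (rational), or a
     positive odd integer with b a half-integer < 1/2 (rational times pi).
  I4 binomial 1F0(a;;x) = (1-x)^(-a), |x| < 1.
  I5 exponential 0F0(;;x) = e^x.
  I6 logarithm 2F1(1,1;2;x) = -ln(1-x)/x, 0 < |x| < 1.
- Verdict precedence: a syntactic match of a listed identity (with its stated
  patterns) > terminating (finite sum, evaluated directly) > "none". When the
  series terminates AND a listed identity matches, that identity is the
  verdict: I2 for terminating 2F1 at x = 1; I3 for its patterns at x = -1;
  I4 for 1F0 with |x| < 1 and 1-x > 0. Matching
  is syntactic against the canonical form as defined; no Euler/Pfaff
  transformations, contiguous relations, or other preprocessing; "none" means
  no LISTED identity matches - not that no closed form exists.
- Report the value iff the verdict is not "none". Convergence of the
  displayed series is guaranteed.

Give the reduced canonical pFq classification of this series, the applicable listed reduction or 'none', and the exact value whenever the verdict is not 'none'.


Key observation: with t_0 = \frac{4}{9}, k + 3/2 divides numerator and denominator alike; C = 4/9, x = -1 after cancelling.
Term ratio: r(k) = -1 * (k-\frac{4}{5}) (k+4) / [(k+\frac{29}{5}) (k+1)] - poly over poly, x = -1 from leading terms; C = \frac{4}{9} at k = 0.

Reduced: x = -1, 2F1, upper = {-\frac{4}{5}, 4}, lower = {\frac{29}{5}}, C = \frac{4}{9}. Verdict: Kummer's theorem (I3) applies (x = -1; c = \frac{29}{5} equals 1+a-b for upper {-\frac{4}{5}, 4}: listed pattern). Exact value: \frac{152}{225}.


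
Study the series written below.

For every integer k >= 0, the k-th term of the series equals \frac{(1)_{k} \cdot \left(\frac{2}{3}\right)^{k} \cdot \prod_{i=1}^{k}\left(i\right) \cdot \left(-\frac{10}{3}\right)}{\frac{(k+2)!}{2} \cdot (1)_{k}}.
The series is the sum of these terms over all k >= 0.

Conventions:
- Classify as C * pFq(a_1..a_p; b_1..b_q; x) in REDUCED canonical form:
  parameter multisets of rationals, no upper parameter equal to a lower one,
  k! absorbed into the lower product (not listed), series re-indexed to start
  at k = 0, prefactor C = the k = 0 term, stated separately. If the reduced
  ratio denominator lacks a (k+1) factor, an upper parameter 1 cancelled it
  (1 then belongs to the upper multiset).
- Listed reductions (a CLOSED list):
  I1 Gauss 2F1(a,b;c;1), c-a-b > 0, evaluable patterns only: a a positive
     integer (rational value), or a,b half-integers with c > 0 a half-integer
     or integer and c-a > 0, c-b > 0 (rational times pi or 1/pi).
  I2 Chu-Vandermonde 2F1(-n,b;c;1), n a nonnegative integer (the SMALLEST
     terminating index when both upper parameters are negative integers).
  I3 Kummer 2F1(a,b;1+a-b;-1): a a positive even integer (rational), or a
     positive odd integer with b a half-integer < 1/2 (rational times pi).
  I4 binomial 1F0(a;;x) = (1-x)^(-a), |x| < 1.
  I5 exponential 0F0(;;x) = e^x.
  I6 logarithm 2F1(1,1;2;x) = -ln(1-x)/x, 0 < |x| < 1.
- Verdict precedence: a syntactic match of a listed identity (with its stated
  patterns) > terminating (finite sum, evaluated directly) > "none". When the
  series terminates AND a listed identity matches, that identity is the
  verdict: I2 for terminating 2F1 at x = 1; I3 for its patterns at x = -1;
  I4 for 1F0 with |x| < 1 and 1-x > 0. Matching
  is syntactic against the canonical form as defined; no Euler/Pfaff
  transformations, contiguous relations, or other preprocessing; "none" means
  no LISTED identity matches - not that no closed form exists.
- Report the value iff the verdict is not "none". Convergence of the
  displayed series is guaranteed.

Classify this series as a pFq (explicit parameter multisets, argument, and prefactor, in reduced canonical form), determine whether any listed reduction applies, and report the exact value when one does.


The tell: with t_0 = -\frac{10}{3}, the denominator's factorial ratio (C = -10/3) is a lower Pochhammer.
Step ratio: r(k) = \frac{2}{3} * (k+1) (k+1) / [(k+3) (k+1)] - rational; roots negated = parameters, x = \frac{2}{3}, C = -\frac{10}{3}.

Prefactor -\frac{10}{3}, argument \frac{2}{3}: 2F1 with upper {1, 1} over lower {3}. Verdict: none. A 2F1 with upper {1, 1} fits none of I1-I6 at x = \frac{2}{3}; the sum runs forever.


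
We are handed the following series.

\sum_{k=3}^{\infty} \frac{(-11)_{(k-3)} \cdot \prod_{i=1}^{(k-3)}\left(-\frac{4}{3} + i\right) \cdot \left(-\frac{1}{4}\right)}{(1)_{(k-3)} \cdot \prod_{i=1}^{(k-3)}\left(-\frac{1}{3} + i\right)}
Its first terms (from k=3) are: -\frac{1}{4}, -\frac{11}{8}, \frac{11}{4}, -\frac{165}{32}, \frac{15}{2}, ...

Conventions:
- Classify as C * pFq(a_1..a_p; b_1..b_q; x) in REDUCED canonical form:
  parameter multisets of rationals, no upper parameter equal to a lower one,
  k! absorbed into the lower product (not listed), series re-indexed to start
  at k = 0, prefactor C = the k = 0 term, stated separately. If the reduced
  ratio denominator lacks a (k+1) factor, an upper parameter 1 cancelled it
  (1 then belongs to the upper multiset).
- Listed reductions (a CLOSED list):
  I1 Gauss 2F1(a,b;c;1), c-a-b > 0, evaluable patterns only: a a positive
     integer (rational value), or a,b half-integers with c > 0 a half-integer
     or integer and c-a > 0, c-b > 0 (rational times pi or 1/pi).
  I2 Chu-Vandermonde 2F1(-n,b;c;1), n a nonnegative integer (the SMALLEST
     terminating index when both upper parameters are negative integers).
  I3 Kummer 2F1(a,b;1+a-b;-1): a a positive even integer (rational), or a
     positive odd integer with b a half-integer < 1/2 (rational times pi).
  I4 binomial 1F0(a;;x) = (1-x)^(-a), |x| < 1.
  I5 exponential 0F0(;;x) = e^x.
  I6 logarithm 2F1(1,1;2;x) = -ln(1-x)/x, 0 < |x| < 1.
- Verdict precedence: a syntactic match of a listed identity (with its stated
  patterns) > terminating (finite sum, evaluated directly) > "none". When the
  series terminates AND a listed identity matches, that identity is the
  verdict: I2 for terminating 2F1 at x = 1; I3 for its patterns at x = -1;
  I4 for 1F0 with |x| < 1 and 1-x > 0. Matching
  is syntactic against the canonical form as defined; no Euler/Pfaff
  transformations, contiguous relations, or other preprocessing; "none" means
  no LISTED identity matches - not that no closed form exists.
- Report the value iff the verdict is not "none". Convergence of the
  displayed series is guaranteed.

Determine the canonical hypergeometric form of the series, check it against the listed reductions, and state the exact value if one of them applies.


The tell: t_0 being -\frac{1}{4}, the running product (prefactor -1/4) telescopes to a rising factorial.
Term ratio: r(k) = 1 * (k-11) (k-\frac{1}{3}) / [(k+\frac{2}{3}) (k+1)] ; factor over Q: parameters, x = 1, and C = -\frac{1}{4}.

Classification (C = -\frac{1}{4}): 2F1 with upper {-11, -\frac{1}{3}}, lower {\frac{2}{3}}, argument x = 1. Verdict (x = 1): Vandermonde's identity (I2) applies (terminating 2F1 at x = 1 with n = 11, b = -1/3, c = \frac{2}{3}). Value: -\frac{14348907}{18868096}.


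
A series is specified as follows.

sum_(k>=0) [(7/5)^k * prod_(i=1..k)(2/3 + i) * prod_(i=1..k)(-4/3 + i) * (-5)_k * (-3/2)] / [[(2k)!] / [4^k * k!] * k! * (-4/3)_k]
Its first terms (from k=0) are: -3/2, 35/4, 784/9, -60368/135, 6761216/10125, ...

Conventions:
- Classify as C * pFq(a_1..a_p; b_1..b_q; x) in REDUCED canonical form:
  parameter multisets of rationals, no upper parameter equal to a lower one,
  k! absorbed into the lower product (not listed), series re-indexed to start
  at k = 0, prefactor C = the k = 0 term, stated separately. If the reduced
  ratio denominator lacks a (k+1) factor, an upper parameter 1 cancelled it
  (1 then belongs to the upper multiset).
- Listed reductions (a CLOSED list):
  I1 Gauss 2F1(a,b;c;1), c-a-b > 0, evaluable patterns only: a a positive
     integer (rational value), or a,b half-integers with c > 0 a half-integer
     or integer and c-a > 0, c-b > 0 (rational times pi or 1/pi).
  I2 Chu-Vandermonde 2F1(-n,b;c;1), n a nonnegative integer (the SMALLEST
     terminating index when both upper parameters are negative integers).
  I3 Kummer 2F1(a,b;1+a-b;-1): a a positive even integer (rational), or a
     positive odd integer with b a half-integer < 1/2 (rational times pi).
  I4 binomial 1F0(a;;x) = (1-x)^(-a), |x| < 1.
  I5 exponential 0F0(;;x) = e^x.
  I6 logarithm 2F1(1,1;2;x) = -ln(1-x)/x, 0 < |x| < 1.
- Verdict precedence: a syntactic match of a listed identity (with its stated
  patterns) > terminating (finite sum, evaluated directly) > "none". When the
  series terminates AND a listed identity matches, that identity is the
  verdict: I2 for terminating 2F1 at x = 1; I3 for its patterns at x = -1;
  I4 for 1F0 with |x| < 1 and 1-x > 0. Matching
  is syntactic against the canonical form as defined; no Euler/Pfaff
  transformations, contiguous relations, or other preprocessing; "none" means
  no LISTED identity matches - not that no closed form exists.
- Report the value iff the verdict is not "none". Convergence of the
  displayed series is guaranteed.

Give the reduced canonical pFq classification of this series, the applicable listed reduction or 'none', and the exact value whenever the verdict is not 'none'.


Key observation: t_0 = -3/2 here, and the lower (2k)!/(4^k k!) block (C = -3/2) is (1/2)_k.
Consecutive-term ratio: r(k) = (7/5) * (k-5) (k-1/3) (k+5/3) / [(k-4/3) (k+1/2) (k+1)] ; factor over Q: parameters, x = (7/5), and C = -3/2.

At argument 7/5: a 3F2 with upper {-5, -1/3, 5/3}, lower {-4/3, 1/2}, scaled by C = -3/2. Verdict: terminating - no listed pattern fits, but -5 in the upper list cuts the series at k = 5; direct evaluation. Its exact value is -240071669/27337500.


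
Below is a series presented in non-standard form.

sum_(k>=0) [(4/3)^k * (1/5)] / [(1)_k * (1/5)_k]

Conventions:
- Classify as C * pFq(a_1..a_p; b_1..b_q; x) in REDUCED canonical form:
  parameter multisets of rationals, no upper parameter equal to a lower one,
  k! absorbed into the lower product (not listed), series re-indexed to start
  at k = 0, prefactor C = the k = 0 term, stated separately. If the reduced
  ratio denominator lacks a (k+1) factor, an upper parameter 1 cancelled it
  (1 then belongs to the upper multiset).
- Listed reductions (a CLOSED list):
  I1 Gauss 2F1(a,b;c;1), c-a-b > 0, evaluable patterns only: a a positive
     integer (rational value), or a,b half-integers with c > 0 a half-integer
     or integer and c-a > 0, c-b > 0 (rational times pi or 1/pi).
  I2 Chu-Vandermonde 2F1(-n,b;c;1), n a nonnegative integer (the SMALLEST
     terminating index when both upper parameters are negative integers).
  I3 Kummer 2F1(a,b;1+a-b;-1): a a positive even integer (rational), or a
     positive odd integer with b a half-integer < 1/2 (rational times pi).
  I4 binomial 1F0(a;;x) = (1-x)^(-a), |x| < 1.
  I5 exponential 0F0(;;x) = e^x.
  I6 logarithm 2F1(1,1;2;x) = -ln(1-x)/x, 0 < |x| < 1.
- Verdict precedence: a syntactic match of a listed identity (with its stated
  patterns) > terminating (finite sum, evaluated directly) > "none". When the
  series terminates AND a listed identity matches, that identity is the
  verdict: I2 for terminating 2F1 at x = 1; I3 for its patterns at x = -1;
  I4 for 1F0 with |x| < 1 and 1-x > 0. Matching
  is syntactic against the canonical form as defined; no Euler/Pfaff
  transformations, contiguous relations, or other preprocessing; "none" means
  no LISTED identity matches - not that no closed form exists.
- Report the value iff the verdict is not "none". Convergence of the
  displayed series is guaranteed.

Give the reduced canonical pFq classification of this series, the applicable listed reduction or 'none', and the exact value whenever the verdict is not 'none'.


The tell: x = (4/3) and (1)_k (prefactor 1/5) is k! itself.
Adjacent-term ratio: r(k) = (4/3) * 1 / [(k+1/5) (k+1)] - rational in k, leading ratio (4/3); with t_0 = 1/5, classification follows.

The series (x = 4/3) is 0F1: upper {-}, lower {1/5}, prefactor 1/5. Verdict: none - this 0F1 at x = 4/3 matches no listed pattern, and upper {-} holds no stopper.
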